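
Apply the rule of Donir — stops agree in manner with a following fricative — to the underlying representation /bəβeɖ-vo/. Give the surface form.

[bəβeʐvo]

/ɖ/ is a voiced retroflex stop. The following trigger /v/ is a fricative, so /ɖ/ must become a fricative as well.
The voiced retroflex fricative is [ʐ], so /ɖ/ → [ʐ].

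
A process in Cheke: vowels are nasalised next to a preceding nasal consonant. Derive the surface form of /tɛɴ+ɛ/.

[tɛɴɛ̃]

/ɛ/ sits next to the nasal /ɴ/ and is therefore nasalised to [ɛ̃].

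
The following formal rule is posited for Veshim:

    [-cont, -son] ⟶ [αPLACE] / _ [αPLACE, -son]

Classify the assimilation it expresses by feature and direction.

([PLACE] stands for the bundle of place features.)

The shared variable α links the value of the place features (abbreviated [PLACE]) on the target to the same value on the neighbouring segment, so place is the feature that assimilates.
The conditioning segment sits to the right of the focus bar, meaning the trigger follows the segment that changes — regressive assimilation.

regressive place assimilation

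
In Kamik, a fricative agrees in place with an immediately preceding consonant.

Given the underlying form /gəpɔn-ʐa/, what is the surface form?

/ʐ/ is a voiced retroflex fricative. The preceding trigger /n/ is alveolar, so /ʐ/ must become alveolar as well.
A voiced alveolar fricative is [z], so the surface segment is [z].

[gəpɔnza]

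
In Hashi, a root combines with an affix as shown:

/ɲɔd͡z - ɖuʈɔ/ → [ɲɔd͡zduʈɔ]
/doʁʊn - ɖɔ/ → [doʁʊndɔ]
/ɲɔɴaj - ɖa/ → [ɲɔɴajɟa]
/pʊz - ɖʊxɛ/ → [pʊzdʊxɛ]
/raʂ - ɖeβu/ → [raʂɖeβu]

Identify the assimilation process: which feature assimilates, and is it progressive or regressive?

progressive place assimilation

The segment that alternates is /ɖ/, which surfaces as [d] when adjacent to /d͡z/.
The change retroflex → alveolar matches the place of the preceding /d͡z/, identifying this as place assimilation.
Manner and voice are unchanged, so the assimilation is partial, not total.
The other alternating forms pattern the same way: /ɖ/ → [d] after /n/ (retroflex → alveolar, matching alveolar); /ɖ/ → [ɟ] after /j/ (retroflex → palatal, matching palatal); /ɖ/ → [d] after /z/ (retroflex → alveolar, matching alveolar) — only place changes, and always toward the preceding segment.
No alternation appears in [raʂɖeβu]: there the adjacent consonants already agree in place (/ɖ/ and /ʂ/ are both retroflex), so this form is consistent with the same rule.
The trigger is the preceding segment, so the direction is progressive (perseverative).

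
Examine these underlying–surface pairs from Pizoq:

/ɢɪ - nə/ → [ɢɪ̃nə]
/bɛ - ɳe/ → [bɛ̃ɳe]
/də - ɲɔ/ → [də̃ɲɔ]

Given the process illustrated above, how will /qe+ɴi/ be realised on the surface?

[qẽɴi]

The data show regressive nasality assimilation (vowel nasalisation): /ɪ/ → [ɪ̃] before /n/; /ɛ/ → [ɛ̃] before /ɳ/; /ə/ → [ə̃] before /ɲ/ — a vowel is nasalised by an immediately following nasal consonant.
The vowel /e/ is adjacent to the following nasal /ɴ/, so it acquires [+nasal] and surfaces as [ẽ].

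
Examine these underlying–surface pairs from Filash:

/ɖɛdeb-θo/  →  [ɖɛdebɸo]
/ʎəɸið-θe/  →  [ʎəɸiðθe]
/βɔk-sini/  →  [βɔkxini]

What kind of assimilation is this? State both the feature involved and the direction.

Comparing underlying and surface forms, /θ/ → [ɸ] is the alternation; the neighbouring /b/ is constant.
The change dental → bilabial matches the place of the preceding /b/, identifying this as place assimilation.
Manner and voice are unchanged, so the assimilation is partial, not total.
The other alternating form patterns the same way: /s/ → [x] after /k/ (alveolar → velar, matching velar) — only place changes, and always toward the preceding segment.
Nothing changes in [ʎəɸiðθe]: there the adjacent consonants already agree in place (/θ/ and /ð/ are both dental), so this form is consistent with the same rule.
The trigger is the preceding segment, so the direction is progressive (perseverative).

progressive place assimilation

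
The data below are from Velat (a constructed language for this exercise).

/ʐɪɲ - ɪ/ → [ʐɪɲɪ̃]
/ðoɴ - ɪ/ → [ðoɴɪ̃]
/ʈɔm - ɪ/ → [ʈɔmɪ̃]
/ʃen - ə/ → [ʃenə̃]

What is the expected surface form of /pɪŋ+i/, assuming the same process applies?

The data show progressive nasality assimilation (vowel nasalisation): /ɪ/ → [ɪ̃] after /ɲ/; /ɪ/ → [ɪ̃] after /ɴ/; /ɪ/ → [ɪ̃] after /m/; /ə/ → [ə̃] after /n/ — a vowel is nasalised by an immediately preceding nasal consonant.
The vowel /i/ is adjacent to the preceding nasal /ŋ/, so it acquires [+nasal] and surfaces as [ĩ].

[pɪŋĩ]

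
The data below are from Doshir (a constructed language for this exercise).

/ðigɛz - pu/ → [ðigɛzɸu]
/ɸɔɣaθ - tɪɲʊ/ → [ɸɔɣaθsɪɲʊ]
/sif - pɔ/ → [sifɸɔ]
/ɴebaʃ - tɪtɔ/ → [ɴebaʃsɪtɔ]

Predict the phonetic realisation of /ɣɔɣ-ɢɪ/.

[ɣɔɣʁɪ]

The data show progressive manner assimilation: /p/ → [ɸ] after /z/; /t/ → [s] after /θ/; /p/ → [ɸ] after /f/; /t/ → [s] after /ʃ/. In each pair only manner changes, matching the preceding consonant, while place and voice stay constant.
/ɢ/ is a voiced uvular stop. The preceding trigger /ɣ/ is a fricative, so /ɢ/ must become a fricative as well.
The voiced uvular fricative is [ʁ], so /ɢ/ → [ʁ].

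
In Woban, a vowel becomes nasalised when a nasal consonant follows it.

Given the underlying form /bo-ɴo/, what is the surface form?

/o/ sits next to the nasal /ɴ/ and is therefore nasalised to [õ].

[bõɴo]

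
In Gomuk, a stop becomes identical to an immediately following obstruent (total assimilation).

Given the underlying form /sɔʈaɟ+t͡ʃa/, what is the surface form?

/ɟ/ is the segment targeted by the rule; it sits immediately before /t͡ʃ/, so it assimilates completely and surfaces as [t͡ʃ].

[sɔʈat͡ʃt͡ʃa]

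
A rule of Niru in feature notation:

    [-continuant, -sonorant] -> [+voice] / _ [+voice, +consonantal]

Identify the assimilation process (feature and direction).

regressive voicing assimilation

The target ([-continuant, -sonorant], stops) acquires [+voice] next to a voiced consonant ([+voice, +consonantal]) — it takes on the voicing of its neighbour, so the feature that spreads is voicing.
The conditioning segment sits to the right of the focus bar, meaning the trigger follows the segment that changes — regressive assimilation.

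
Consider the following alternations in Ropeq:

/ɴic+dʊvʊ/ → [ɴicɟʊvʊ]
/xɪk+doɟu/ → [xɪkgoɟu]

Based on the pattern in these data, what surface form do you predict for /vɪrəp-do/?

The data show progressive place assimilation: /d/ → [ɟ] after /c/; /d/ → [g] after /k/. In each pair only place changes, matching the preceding consonant, while manner and voice stay constant.
/d/ is a voiced alveolar stop. The preceding trigger /p/ is bilabial, so /d/ must become bilabial as well.
Changing only its place to bilabial gives [b] — the voiced bilabial stop.

[vɪrəpbo]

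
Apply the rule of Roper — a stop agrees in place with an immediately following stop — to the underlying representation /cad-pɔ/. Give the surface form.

[cabpɔ]

The rule targets /d/ (voiced alveolar stop), which sits before the trigger /p/ (bilabial).
Changing only its place to bilabial gives [b] — the voiced bilabial stop.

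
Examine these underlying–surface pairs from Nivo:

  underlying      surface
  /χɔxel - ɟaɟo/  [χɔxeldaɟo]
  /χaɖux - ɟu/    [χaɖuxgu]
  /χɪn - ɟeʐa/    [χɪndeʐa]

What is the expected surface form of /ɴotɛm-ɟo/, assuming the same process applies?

The data show progressive place assimilation: /ɟ/ → [d] after /l/; /ɟ/ → [g] after /x/; /ɟ/ → [d] after /n/. In each pair only place changes, matching the preceding consonant, while manner and voice stay constant.
/ɟ/ is a voiced palatal stop. The preceding trigger /m/ is bilabial, so /ɟ/ must become bilabial as well.
The voiced bilabial stop is [b], so /ɟ/ → [b].

[ɴotɛmbo]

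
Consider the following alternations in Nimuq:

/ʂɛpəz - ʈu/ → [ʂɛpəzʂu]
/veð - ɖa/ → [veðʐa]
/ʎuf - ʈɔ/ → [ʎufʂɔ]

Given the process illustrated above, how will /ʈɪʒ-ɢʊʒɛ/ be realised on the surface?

[ʈɪʒʁʊʒɛ]

The data show progressive manner assimilation: /ʈ/ → [ʂ] after /z/; /ɖ/ → [ʐ] after /ð/; /ʈ/ → [ʂ] after /f/. In each pair only manner changes, matching the preceding consonant, while place and voice stay constant.
The rule targets /ɢ/ (voiced uvular stop), which sits after the trigger /ʒ/ (fricative).
A voiced uvular fricative is [ʁ], so the surface segment is [ʁ].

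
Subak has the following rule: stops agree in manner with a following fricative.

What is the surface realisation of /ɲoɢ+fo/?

/ɢ/ is a voiced uvular stop. The following trigger /f/ is a fricative, so /ɢ/ must become a fricative as well.
A voiced uvular fricative is [ʁ], so the surface segment is [ʁ].

[ɲoʁfo]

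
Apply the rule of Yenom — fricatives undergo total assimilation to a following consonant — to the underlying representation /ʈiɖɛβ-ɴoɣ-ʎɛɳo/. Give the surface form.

[ʈiɖɛɴɴoʎʎɛɳo]

/β/ is the segment targeted by the rule; it sits immediately before /ɴ/, so it assimilates completely and surfaces as [ɴ].
The same rule applies at the second boundary: /ɣ/ → [ʎ] next to /ʎ/.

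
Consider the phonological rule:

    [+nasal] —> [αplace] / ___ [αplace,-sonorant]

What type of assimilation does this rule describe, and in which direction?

The shared variable α links the value of the place features (abbreviated [place]) on the target to the same value on the neighbouring segment, so place is the feature that assimilates.
Since the environment is written after the underscore, the trigger follows the target; the direction is regressive.

regressive place assimilation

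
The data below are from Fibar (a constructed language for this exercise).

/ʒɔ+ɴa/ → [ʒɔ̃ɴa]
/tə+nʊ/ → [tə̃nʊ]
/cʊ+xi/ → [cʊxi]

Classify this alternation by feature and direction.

The vowel /ɔ/ surfaces as nasalised [ɔ̃] next to the following nasal /ɴ/ — it has acquired the [+nasal] feature of its neighbour.
The other form shows the same pattern: /ə/ → [ə̃] before /n/ — each time a vowel is nasalised next to a following nasal.
No change occurs in [cʊxi] because the vowel at the boundary is adjacent to an oral consonant, not a nasal (/ʊ/ next to /x/).
Because the conditioning nasal is to the right of the vowel that changes, the process is regressive (anticipatory).

regressive nasality assimilation (vowel nasalisation)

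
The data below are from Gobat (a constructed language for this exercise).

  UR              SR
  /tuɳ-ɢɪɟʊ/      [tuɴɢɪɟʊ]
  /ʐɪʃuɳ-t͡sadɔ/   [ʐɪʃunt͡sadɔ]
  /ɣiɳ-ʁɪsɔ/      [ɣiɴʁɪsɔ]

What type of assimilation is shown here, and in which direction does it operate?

Underlying /ɳ/ is realised as [ɴ] next to /ɢ/; /ɢ/ itself does not change.
The change retroflex → uvular matches the place of the following /ɢ/, identifying this as place assimilation.
Manner and voice are unchanged, so the assimilation is partial, not total.
Checking the remaining alternations: /ɳ/ → [n] before /t͡s/ (retroflex → alveolar, matching alveolar); /ɳ/ → [ɴ] before /ʁ/ (retroflex → uvular, matching uvular) — only place changes, and always toward the following segment.
Since the segment that changes precedes the conditioning segment, the assimilation is regressive.

regressive place assimilation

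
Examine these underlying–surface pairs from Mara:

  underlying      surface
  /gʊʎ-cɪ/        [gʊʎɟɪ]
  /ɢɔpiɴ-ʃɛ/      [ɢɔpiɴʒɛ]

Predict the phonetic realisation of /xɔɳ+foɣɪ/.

[xɔɳvoɣɪ]

The data show progressive voicing assimilation: /c/ → [ɟ] after /ʎ/; /ʃ/ → [ʒ] after /ɴ/. In each pair only voicing changes, matching the preceding consonant, while place and manner stay constant.
The rule targets /f/ (voiceless labiodental fricative), which sits after the trigger /ɳ/ (voiced).
The voiced labiodental fricative is [v], so /f/ → [v].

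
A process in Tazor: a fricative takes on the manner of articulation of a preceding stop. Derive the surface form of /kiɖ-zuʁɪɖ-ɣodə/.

[kiɖduʁɪɖgodə]

The rule targets /z/ (voiced alveolar fricative), which sits after the trigger /ɖ/ (stop).
Changing only its manner to stop gives [d] — the voiced alveolar stop.
At the second juncture, /ɣ/ likewise becomes [g] adjacent to /ɖ/.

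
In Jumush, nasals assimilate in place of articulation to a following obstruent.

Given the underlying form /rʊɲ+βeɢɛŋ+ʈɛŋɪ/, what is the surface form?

[rʊmβeɢɛɳʈɛŋɪ]

The rule targets /ɲ/ (voiced palatal nasal), which sits before the trigger /β/ (bilabial).
A voiced bilabial nasal is [m], so the surface segment is [m].
The same rule applies at the second boundary: /ŋ/ → [ɳ] next to /ʈ/.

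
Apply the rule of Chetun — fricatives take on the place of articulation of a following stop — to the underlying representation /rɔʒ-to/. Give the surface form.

[rɔzto]

The rule targets /ʒ/ (voiced postalveolar fricative), which sits before the trigger /t/ (alveolar).
The voiced alveolar fricative is [z], so /ʒ/ → [z].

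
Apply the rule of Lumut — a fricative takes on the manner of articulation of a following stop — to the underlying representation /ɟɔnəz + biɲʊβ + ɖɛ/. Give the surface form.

/z/ is a voiced alveolar fricative. The following trigger /b/ is a stop, so /z/ must become a stop as well.
The voiced alveolar stop is [d], so /z/ → [d].
The same rule applies at the second boundary: /β/ → [b] next to /ɖ/.

[ɟɔnədbiɲʊbɖɛ]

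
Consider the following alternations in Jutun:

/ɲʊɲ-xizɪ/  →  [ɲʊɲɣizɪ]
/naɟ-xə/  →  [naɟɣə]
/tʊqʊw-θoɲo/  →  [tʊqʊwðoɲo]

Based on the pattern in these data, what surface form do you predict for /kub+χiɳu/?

The data show progressive voicing assimilation: /x/ → [ɣ] after /ɲ/; /x/ → [ɣ] after /ɟ/; /θ/ → [ð] after /w/. In each pair only voicing changes, matching the preceding consonant, while place and manner stay constant.
The rule targets /χ/ (voiceless uvular fricative), which sits after the trigger /b/ (voiced).
The voiced uvular fricative is [ʁ], so /χ/ → [ʁ].

[kubʁiɳu]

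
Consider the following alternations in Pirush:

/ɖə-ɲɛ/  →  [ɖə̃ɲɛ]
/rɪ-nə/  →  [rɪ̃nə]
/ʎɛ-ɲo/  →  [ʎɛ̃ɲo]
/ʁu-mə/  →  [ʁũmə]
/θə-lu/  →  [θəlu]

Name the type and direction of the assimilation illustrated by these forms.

regressive nasality assimilation (vowel nasalisation)

The vowel /ə/ surfaces as nasalised [ə̃] next to the following nasal /ɲ/ — it has acquired the [+nasal] feature of its neighbour.
Likewise in the remaining data: /ɪ/ → [ɪ̃] before /n/; /ɛ/ → [ɛ̃] before /ɲ/; /u/ → [ũ] before /m/ — each time a vowel is nasalised next to a following nasal.
No change occurs in [θəlu] because the vowel at the boundary is adjacent to an oral consonant, not a nasal (/ə/ next to /l/).
Because the conditioning nasal is to the right of the vowel that changes, the process is regressive (anticipatory).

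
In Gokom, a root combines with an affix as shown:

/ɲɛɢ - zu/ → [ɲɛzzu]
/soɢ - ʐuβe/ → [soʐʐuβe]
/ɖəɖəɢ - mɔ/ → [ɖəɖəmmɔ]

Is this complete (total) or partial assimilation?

Comparing underlying and surface forms, /ɢ/ → [z] is the alternation; the neighbouring /z/ is constant.
The output [z] is identical to the trigger /z/ — every feature (place, manner, voicing) has been copied — so this is total assimilation.
The other forms behave the same way: /ɢ/ → [ʐ] before /ʐ/; /ɢ/ → [m] before /m/ — in each case the output is a copy of the following consonant.

total assimilation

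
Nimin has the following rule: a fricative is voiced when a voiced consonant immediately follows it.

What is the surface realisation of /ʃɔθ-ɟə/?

The rule targets /θ/ (voiceless dental fricative), which sits before the trigger /ɟ/ (voiced).
A voiced dental fricative is [ð], so the surface segment is [ð].

[ʃɔðɟə]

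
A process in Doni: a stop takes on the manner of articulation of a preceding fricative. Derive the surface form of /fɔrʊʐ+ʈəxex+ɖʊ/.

/ʈ/ is a voiceless retroflex stop. The preceding trigger /ʐ/ is a fricative, so /ʈ/ must become a fricative as well.
Changing only its manner to fricative gives [ʂ] — the voiceless retroflex fricative.
The same rule applies at the second boundary: /ɖ/ → [ʐ] next to /x/.

[fɔrʊʐʂəxexʐʊ]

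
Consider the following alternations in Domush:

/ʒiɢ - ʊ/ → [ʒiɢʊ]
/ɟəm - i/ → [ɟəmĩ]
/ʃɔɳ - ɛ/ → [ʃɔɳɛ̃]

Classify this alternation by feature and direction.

The vowel /i/ surfaces as nasalised [ĩ] next to the preceding nasal /m/ — it has acquired the [+nasal] feature of its neighbour.
Likewise in the remaining data: /ɛ/ → [ɛ̃] after /ɳ/ — each time a vowel is nasalised next to a preceding nasal.
No change occurs in [ʒiɢʊ] because the vowel at the boundary is adjacent to an oral consonant, not a nasal (/ʊ/ next to /ɢ/).
Because the conditioning nasal is to the left of the vowel that changes, the process is progressive (perseverative).

progressive nasality assimilation (vowel nasalisation)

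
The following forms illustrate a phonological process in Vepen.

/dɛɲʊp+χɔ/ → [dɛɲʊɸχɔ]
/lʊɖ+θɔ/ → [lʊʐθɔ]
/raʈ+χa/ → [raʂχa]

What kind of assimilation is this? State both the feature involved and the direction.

regressive manner assimilation

Comparing underlying and surface forms, /p/ → [ɸ] is the alternation; the neighbouring /χ/ is constant.
The change stop → fricative matches the manner of the following /χ/, identifying this as manner assimilation.
Place and voice are unchanged, so the assimilation is partial, not total.
The other alternating forms pattern the same way: /ɖ/ → [ʐ] before /θ/ (stop → fricative, matching a fricative); /ʈ/ → [ʂ] before /χ/ (stop → fricative, matching a fricative) — only manner changes, and always toward the following segment.
Since the segment that changes precedes the conditioning segment, the assimilation is regressive.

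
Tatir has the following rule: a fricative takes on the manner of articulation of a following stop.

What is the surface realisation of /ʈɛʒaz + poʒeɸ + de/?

/z/ is a voiced alveolar fricative. The following trigger /p/ is a stop, so /z/ must become a stop as well.
Changing only its manner to stop gives [d] — the voiced alveolar stop.
The same rule applies at the second boundary: /ɸ/ → [p] next to /d/.

[ʈɛʒadpoʒepde]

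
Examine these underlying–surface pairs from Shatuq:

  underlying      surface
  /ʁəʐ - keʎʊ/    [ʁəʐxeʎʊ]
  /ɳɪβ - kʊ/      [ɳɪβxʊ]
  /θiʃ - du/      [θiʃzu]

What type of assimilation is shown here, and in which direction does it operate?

Underlying /k/ is realised as [x] next to /ʐ/; /ʐ/ itself does not change.
/k/ is a stop while /ʐ/ is a fricative; the output [x] is a fricative, matching the trigger — so the feature that spreads is manner.
Place and voice are unchanged, so the assimilation is partial, not total.
The other alternating forms pattern the same way: /k/ → [x] after /β/ (stop → fricative, matching a fricative); /d/ → [z] after /ʃ/ (stop → fricative, matching a fricative) — only manner changes, and always toward the preceding segment.
Since the segment that changes follows the conditioning segment, the assimilation is progressive.

progressive manner assimilation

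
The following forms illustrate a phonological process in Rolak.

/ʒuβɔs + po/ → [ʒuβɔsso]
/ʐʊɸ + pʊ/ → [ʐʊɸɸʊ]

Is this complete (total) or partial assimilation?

total assimilation

Comparing underlying and surface forms, /p/ → [s] is the alternation; the neighbouring /s/ is constant.
The output [s] is identical to the trigger /s/ — every feature (place, manner, voicing) has been copied — so this is total assimilation.
The other form behaves the same way: /p/ → [ɸ] after /ɸ/ — in each case the output is a copy of the preceding consonant.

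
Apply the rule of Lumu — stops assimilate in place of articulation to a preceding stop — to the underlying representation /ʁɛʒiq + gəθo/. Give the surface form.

The rule targets /g/ (voiced velar stop), which sits after the trigger /q/ (uvular).
A voiced uvular stop is [ɢ], so the surface segment is [ɢ].

[ʁɛʒiqɢəθo]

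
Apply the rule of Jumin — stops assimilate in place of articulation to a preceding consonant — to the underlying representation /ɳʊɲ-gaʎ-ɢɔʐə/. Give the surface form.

[ɳʊɲɟaʎɟɔʐə]

The rule targets /g/ (voiced velar stop), which sits after the trigger /ɲ/ (palatal).
A voiced palatal stop is [ɟ], so the surface segment is [ɟ].
The same rule applies at the second boundary: /ɢ/ → [ɟ] next to /ʎ/.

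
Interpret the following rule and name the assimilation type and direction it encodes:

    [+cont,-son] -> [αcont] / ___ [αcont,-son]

The rule copies [cont] (continuancy) from the environment onto the target fricatives; since [±cont] encodes the stop/fricative manner contrast, the assimilating dimension is manner.
The conditioning segment sits to the right of the focus bar, meaning the trigger follows the segment that changes — regressive assimilation.

regressive manner assimilation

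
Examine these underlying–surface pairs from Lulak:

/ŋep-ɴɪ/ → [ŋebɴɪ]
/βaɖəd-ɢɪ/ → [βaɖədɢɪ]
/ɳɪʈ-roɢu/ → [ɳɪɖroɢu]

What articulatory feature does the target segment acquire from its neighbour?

voicing

Underlying /p/ is realised as [b] next to /ɴ/; /ɴ/ itself does not change.
The change voiceless → voiced matches the voicing of the following /ɴ/, identifying this as voicing assimilation.
The other alternating form patterns the same way: /ʈ/ → [ɖ] before /r/ (voiceless → voiced, matching voiced) — only voicing changes, and always toward the following segment.
Nothing changes in [βaɖədɢɪ]: there the adjacent consonants already agree in voicing (/d/ and /ɢ/ are both voiced), so this form is consistent with the same rule.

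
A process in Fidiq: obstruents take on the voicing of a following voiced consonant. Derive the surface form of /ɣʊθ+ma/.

[ɣʊðma]

/θ/ is a voiceless dental fricative. The following trigger /m/ is voiced, so /θ/ must become voiced as well.
Changing only its voicing to voiced gives [ð] — the voiced dental fricative.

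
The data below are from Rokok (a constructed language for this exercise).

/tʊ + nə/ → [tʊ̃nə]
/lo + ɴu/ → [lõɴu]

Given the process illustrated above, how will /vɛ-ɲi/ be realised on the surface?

[vɛ̃ɲi]

The data show regressive nasality assimilation (vowel nasalisation): /ʊ/ → [ʊ̃] before /n/; /o/ → [õ] before /ɴ/ — a vowel is nasalised by an immediately following nasal consonant.
/ɛ/ sits next to the nasal /ɲ/ and is therefore nasalised to [ɛ̃].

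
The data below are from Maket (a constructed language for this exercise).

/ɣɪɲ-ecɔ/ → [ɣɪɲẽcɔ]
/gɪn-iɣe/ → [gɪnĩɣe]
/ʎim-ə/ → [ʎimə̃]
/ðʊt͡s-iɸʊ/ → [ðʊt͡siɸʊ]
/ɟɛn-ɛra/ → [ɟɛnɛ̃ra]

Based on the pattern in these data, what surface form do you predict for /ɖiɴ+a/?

[ɖiɴã]

The data show progressive nasality assimilation (vowel nasalisation): /e/ → [ẽ] after /ɲ/; /i/ → [ĩ] after /n/; /ə/ → [ə̃] after /m/; /ɛ/ → [ɛ̃] after /n/ — a vowel is nasalised by an immediately preceding nasal consonant.
No change occurs in [ðʊt͡siɸʊ] because the vowel at the boundary is adjacent to an oral consonant, not a nasal (/i/ next to /t͡s/).
/a/ sits next to the nasal /ɴ/ and is therefore nasalised to [ã].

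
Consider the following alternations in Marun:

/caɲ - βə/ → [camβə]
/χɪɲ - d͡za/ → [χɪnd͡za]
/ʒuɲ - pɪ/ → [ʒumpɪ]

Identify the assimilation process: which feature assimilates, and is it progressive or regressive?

regressive place assimilation

The segment that alternates is /ɲ/, which surfaces as [m] when adjacent to /β/.
/ɲ/ is palatal while /β/ is bilabial; the output [m] is bilabial, matching the trigger — so the feature that spreads is place.
Manner and voice are unchanged, so the assimilation is partial, not total.
The same holds elsewhere in the data: /ɲ/ → [n] before /d͡z/ (palatal → alveolar, matching alveolar); /ɲ/ → [m] before /p/ (palatal → bilabial, matching bilabial) — only place changes, and always toward the following segment.
Since the segment that changes precedes the conditioning segment, the assimilation is regressive.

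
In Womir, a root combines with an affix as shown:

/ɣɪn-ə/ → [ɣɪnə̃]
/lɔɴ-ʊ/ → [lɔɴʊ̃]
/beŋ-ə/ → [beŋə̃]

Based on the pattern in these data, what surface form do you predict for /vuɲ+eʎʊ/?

The data show progressive nasality assimilation (vowel nasalisation): /ə/ → [ə̃] after /n/; /ʊ/ → [ʊ̃] after /ɴ/; /ə/ → [ə̃] after /ŋ/ — a vowel is nasalised by an immediately preceding nasal consonant.
The vowel /e/ is adjacent to the preceding nasal /ɲ/, so it acquires [+nasal] and surfaces as [ẽ].

[vuɲẽʎʊ]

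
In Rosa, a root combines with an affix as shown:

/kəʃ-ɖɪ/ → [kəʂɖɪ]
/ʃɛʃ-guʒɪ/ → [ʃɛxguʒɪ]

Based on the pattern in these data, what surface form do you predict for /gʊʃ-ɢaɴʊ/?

[gʊχɢaɴʊ]

The data show regressive place assimilation: /ʃ/ → [ʂ] before /ɖ/; /ʃ/ → [x] before /g/. In each pair only place changes, matching the following consonant, while manner and voice stay constant.
The rule targets /ʃ/ (voiceless postalveolar fricative), which sits before the trigger /ɢ/ (uvular).
Changing only its place to uvular gives [χ] — the voiceless uvular fricative.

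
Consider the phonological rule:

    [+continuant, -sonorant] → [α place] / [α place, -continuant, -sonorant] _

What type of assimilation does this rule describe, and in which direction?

progressive place assimilation

The rule copies the place features (abbreviated [place]) from the environment onto the target, so the assimilating feature is place.
The conditioning segment sits to the left of the focus bar, meaning the trigger precedes the segment that changes — progressive assimilation.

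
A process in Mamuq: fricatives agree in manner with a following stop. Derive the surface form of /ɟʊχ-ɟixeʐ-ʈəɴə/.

[ɟʊqɟixeɖʈəɴə]

/χ/ is a voiceless uvular fricative. The following trigger /ɟ/ is a stop, so /χ/ must become a stop as well.
Changing only its manner to stop gives [q] — the voiceless uvular stop.
The same rule applies at the second boundary: /ʐ/ → [ɖ] next to /ʈ/.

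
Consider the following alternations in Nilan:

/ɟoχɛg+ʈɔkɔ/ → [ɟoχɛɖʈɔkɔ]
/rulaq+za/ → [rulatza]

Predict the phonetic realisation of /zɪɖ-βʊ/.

[zɪbβʊ]

The data show regressive place assimilation: /g/ → [ɖ] before /ʈ/; /q/ → [t] before /z/. In each pair only place changes, matching the following consonant, while manner and voice stay constant.
/ɖ/ is a voiced retroflex stop. The following trigger /β/ is bilabial, so /ɖ/ must become bilabial as well.
A voiced bilabial stop is [b], so the surface segment is [b].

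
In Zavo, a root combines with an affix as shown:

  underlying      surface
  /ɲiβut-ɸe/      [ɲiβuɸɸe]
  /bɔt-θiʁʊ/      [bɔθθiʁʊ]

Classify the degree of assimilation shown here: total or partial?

Underlying /t/ is realised as [ɸ] next to /ɸ/; /ɸ/ itself does not change.
The output [ɸ] is identical to the trigger /ɸ/ — every feature (place, manner, voicing) has been copied — so this is total assimilation.
The other form behaves the same way: /t/ → [θ] before /θ/ — in each case the output is a copy of the following consonant.

total assimilation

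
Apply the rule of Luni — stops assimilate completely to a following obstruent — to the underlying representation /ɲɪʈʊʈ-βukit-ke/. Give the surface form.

[ɲɪʈʊββukikke]

/ʈ/ is the segment targeted by the rule; it sits immediately before /β/, so it assimilates completely and surfaces as [β].
At the second juncture, /t/ likewise becomes [k] adjacent to /k/.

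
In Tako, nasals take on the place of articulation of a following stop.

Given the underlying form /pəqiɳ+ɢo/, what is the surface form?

The rule targets /ɳ/ (voiced retroflex nasal), which sits before the trigger /ɢ/ (uvular).
The voiced uvular nasal is [ɴ], so /ɳ/ → [ɴ].

[pəqiɴɢo]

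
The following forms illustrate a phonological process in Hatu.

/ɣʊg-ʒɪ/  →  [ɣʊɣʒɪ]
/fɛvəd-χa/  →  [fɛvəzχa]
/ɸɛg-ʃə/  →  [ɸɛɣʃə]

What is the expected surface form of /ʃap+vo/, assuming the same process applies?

The data show regressive manner assimilation: /g/ → [ɣ] before /ʒ/; /d/ → [z] before /χ/; /g/ → [ɣ] before /ʃ/. In each pair only manner changes, matching the following consonant, while place and voice stay constant.
The rule targets /p/ (voiceless bilabial stop), which sits before the trigger /v/ (fricative).
The voiceless bilabial fricative is [ɸ], so /p/ → [ɸ].

[ʃaɸvo]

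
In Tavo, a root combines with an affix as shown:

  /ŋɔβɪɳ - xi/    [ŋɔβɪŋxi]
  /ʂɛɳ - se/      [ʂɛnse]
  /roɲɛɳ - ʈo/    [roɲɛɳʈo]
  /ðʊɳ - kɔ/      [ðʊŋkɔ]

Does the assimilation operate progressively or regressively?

regressive

The segment that alternates is /ɳ/, which surfaces as [ŋ] when adjacent to /x/.
The change retroflex → velar matches the place of the following /x/, identifying this as place assimilation.
The same holds elsewhere in the data: /ɳ/ → [n] before /s/ (retroflex → alveolar, matching alveolar); /ɳ/ → [ŋ] before /k/ (retroflex → velar, matching velar) — only place changes, and always toward the following segment.
Nothing changes in [roɲɛɳʈo]: there the adjacent consonants already agree in place (/ɳ/ and /ʈ/ are both retroflex), so this form is consistent with the same rule.
The trigger is the following segment, so the direction is regressive (anticipatory).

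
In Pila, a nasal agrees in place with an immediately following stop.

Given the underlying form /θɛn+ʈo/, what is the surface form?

The rule targets /n/ (voiced alveolar nasal), which sits before the trigger /ʈ/ (retroflex).
A voiced retroflex nasal is [ɳ], so the surface segment is [ɳ].

[θɛɳʈo]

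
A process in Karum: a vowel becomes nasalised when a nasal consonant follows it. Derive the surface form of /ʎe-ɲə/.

[ʎẽɲə]

The vowel /e/ is adjacent to the following nasal /ɲ/, so it acquires [+nasal] and surfaces as [ẽ].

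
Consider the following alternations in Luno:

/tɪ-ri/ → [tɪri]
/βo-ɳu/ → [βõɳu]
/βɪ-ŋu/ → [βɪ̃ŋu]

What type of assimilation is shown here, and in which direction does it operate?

regressive nasality assimilation (vowel nasalisation)

The vowel /o/ surfaces as nasalised [õ] next to the following nasal /ɳ/ — it has acquired the [+nasal] feature of its neighbour.
Likewise in the remaining data: /ɪ/ → [ɪ̃] before /ŋ/ — each time a vowel is nasalised next to a following nasal.
No change occurs in [tɪri] because the vowel at the boundary is adjacent to an oral consonant, not a nasal (/ɪ/ next to /r/).
Because the conditioning nasal is to the right of the vowel that changes, the process is regressive (anticipatory).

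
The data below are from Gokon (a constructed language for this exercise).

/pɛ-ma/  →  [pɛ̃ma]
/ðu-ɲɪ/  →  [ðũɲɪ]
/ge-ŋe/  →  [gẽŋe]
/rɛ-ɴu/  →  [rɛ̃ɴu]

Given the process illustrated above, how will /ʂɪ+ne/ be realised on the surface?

The data show regressive nasality assimilation (vowel nasalisation): /ɛ/ → [ɛ̃] before /m/; /u/ → [ũ] before /ɲ/; /e/ → [ẽ] before /ŋ/; /ɛ/ → [ɛ̃] before /ɴ/ — a vowel is nasalised by an immediately following nasal consonant.
/ɪ/ sits next to the nasal /n/ and is therefore nasalised to [ɪ̃].

[ʂɪ̃ne]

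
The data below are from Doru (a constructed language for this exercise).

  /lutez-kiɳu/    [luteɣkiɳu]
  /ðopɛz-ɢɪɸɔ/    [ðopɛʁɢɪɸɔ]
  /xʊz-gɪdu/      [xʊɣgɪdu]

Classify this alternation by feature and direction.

Underlying /z/ is realised as [ɣ] next to /k/; /k/ itself does not change.
/z/ is alveolar while /k/ is velar; the output [ɣ] is velar, matching the trigger — so the feature that spreads is place.
Manner and voice are unchanged, so the assimilation is partial, not total.
The same holds elsewhere in the data: /z/ → [ʁ] before /ɢ/ (alveolar → uvular, matching uvular); /z/ → [ɣ] before /g/ (alveolar → velar, matching velar) — only place changes, and always toward the following segment.
The trigger is the following segment, so the direction is regressive (anticipatory).

regressive place assimilation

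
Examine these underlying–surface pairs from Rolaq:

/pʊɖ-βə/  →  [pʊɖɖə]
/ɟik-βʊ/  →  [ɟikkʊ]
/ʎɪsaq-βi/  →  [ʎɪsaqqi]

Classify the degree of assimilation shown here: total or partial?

Underlying /β/ is realised as [ɖ] next to /ɖ/; /ɖ/ itself does not change.
The output [ɖ] is identical to the trigger /ɖ/ — every feature (place, manner, voicing) has been copied — so this is total assimilation.
The remaining alternations confirm this: /β/ → [k] after /k/; /β/ → [q] after /q/ — in each case the output is a copy of the preceding consonant.

total assimilation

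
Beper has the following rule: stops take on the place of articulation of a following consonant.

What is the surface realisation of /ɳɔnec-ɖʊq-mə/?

[ɳɔneʈɖʊpmə]

/c/ is a voiceless palatal stop. The following trigger /ɖ/ is retroflex, so /c/ must become retroflex as well.
The voiceless retroflex stop is [ʈ], so /c/ → [ʈ].
At the second juncture, /q/ likewise becomes [p] adjacent to /m/.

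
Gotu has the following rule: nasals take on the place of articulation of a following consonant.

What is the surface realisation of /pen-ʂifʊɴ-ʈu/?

[peɳʂifʊɳʈu]

/n/ is a voiced alveolar nasal. The following trigger /ʂ/ is retroflex, so /n/ must become retroflex as well.
A voiced retroflex nasal is [ɳ], so the surface segment is [ɳ].
At the second juncture, /ɴ/ likewise becomes [ɳ] adjacent to /ʈ/.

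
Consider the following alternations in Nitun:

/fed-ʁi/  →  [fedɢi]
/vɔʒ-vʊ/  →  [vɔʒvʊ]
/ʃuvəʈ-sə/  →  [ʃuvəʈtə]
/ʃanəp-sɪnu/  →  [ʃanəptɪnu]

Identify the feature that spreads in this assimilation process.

Underlying /ʁ/ is realised as [ɢ] next to /d/; /d/ itself does not change.
/ʁ/ is a fricative while /d/ is a stop; the output [ɢ] is a stop, matching the trigger — so the feature that spreads is manner.
The same holds elsewhere in the data: /s/ → [t] after /ʈ/ (fricative → stop, matching a stop); /s/ → [t] after /p/ (fricative → stop, matching a stop) — only manner changes, and always toward the preceding segment.
No alternation appears in [vɔʒvʊ]: there the adjacent consonants already agree in manner (/v/ and /ʒ/ are both fricatives), so this form is consistent with the same rule.

manner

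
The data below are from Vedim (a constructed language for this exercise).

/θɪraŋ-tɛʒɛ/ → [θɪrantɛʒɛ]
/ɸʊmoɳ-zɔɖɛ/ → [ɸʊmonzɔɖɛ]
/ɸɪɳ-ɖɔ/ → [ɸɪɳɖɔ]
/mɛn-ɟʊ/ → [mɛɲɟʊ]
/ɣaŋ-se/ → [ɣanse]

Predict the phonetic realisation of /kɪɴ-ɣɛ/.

[kɪŋɣɛ]

The data show regressive place assimilation: /ŋ/ → [n] before /t/; /ɳ/ → [n] before /z/; /n/ → [ɲ] before /ɟ/; /ŋ/ → [n] before /s/. In each pair only place changes, matching the following consonant, while manner and voice stay constant.
No alternation appears in [ɸɪɳɖɔ]: there the adjacent consonants already agree in place (/ɳ/ and /ɖ/ are both retroflex), so this form is consistent with the same rule.
/ɴ/ is a voiced uvular nasal. The following trigger /ɣ/ is velar, so /ɴ/ must become velar as well.
The voiced velar nasal is [ŋ], so /ɴ/ → [ŋ].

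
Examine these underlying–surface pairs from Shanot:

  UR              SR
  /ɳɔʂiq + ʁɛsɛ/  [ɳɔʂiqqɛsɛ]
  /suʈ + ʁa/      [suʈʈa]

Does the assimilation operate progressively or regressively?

Underlying /ʁ/ is realised as [q] next to /q/; /q/ itself does not change.
The output [q] is identical to the trigger /q/ — every feature (place, manner, voicing) has been copied — so this is total assimilation.
The remaining alternation confirms this: /ʁ/ → [ʈ] after /ʈ/ — in each case the output is a copy of the preceding consonant.
The trigger is the preceding segment, so the direction is progressive (perseverative).

progressive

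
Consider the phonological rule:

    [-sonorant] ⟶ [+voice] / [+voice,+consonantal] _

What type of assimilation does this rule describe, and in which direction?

progressive voicing assimilation

The structural change is [+voice], and the conditioning segment [+voice,+consonantal] (a voiced consonant) is itself voiced, so the target comes to share the voicing of its neighbour — voicing assimilation.
The conditioning segment sits to the left of the focus bar, meaning the trigger precedes the segment that changes — progressive assimilation.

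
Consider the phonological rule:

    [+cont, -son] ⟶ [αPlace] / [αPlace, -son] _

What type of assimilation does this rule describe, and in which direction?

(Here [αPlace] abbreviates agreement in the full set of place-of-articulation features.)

The shared variable α links the value of the place features (abbreviated [Place]) on the target to the same value on the neighbouring segment, so place is the feature that assimilates.
The conditioning segment sits to the left of the focus bar, meaning the trigger precedes the segment that changes — progressive assimilation.

progressive place assimilation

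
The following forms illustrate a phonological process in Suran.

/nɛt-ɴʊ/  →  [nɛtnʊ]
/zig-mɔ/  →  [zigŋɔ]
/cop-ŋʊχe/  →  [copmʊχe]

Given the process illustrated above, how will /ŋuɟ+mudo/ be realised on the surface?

The data show progressive place assimilation: /ɴ/ → [n] after /t/; /m/ → [ŋ] after /g/; /ŋ/ → [m] after /p/. In each pair only place changes, matching the preceding consonant, while manner and voice stay constant.
The rule targets /m/ (voiced bilabial nasal), which sits after the trigger /ɟ/ (palatal).
The voiced palatal nasal is [ɲ], so /m/ → [ɲ].

[ŋuɟɲudo]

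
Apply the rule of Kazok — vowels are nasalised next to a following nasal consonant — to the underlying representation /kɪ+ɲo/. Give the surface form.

[kɪ̃ɲo]

The vowel /ɪ/ is adjacent to the following nasal /ɲ/, so it acquires [+nasal] and surfaces as [ɪ̃].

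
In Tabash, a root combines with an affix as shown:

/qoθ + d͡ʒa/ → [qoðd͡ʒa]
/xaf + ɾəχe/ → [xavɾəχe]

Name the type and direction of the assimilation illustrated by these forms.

regressive voicing assimilation

Underlying /θ/ is realised as [ð] next to /d͡ʒ/; /d͡ʒ/ itself does not change.
The change voiceless → voiced matches the voicing of the following /d͡ʒ/, identifying this as voicing assimilation.
Place and manner are unchanged, so the assimilation is partial, not total.
The other alternating form patterns the same way: /f/ → [v] before /ɾ/ (voiceless → voiced, matching voiced) — only voicing changes, and always toward the following segment.
The trigger is the following segment, so the direction is regressive (anticipatory).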